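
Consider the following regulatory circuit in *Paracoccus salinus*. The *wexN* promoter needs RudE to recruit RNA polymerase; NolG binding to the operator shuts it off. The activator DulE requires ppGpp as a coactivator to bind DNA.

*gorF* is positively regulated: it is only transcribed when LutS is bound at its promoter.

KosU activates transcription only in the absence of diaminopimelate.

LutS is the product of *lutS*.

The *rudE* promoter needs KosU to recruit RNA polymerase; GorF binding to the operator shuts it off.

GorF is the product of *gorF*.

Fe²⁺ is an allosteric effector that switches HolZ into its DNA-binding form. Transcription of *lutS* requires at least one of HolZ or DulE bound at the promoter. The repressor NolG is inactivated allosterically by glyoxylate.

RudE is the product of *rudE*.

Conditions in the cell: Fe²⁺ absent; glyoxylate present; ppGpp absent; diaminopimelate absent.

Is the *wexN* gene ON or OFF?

Diaminopimelate is absent, so KosU is active.
Fe²⁺ is absent, so HolZ is inactive.
ppGpp is absent, so DulE is inactive.
No activator is available at the *lutS* promoter, so *lutS* is not transcribed.
So LutS is not produced.
Required activator LutS is absent, so *gorF* is not transcribed.
So GorF is not produced.
No repressor is bound and KosU is active, so *rudE* is transcribed.
So RudE is produced and active.
Glyoxylate is present, so NolG is inactive.
No repressor is bound and RudE is active, so *wexN* is transcribed.

ON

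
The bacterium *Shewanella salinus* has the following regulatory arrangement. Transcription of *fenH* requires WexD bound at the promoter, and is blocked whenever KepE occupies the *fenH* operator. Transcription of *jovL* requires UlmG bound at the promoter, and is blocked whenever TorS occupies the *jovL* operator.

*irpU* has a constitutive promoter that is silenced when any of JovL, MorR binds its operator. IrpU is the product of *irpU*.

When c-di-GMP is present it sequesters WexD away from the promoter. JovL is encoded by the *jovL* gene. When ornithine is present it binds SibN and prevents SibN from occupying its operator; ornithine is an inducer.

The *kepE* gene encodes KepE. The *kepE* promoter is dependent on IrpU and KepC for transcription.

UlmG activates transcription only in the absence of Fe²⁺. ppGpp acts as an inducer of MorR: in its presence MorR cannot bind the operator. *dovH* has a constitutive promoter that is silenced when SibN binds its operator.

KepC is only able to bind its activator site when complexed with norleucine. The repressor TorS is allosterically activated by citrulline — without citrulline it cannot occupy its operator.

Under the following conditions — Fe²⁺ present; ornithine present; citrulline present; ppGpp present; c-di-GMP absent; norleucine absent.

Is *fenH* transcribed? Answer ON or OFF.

ON

c-di-GMP is absent, so WexD is active.
Citrulline is present, so TorS is active.
Fe²⁺ is present, so UlmG is inactive.
With repressor TorS bound, *jovL* is not transcribed.
So JovL is not produced.
ppGpp is present, so MorR is inactive.
With no repressor bound, *irpU* is transcribed.
So IrpU is produced and active.
Norleucine is absent, so KepC is inactive.
Required activator KepC is absent, so *kepE* is not transcribed.
So KepE is not produced.
No repressor is bound and WexD is active, so *fenH* is transcribed.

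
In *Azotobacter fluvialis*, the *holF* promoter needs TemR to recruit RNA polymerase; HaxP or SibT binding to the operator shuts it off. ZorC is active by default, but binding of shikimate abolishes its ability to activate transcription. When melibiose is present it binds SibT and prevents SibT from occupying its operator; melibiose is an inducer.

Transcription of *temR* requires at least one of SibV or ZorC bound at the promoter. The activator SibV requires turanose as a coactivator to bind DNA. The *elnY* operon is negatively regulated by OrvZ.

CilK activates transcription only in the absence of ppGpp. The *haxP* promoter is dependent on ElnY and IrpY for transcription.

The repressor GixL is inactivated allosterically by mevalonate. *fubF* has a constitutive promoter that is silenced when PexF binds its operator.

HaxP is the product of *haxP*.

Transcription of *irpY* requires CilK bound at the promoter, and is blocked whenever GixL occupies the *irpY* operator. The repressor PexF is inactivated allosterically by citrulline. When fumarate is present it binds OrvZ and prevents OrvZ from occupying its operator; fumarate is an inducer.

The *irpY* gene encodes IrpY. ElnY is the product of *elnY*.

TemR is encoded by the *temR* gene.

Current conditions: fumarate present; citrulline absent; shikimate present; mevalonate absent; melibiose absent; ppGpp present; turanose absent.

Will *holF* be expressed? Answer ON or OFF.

OFF

Fumarate is present, so OrvZ is inactive.
With no repressor bound, *elnY* is transcribed.
So ElnY is produced and active.
ppGpp is present, so CilK is inactive.
Mevalonate is absent, so GixL is active.
With repressor GixL bound, *irpY* is not transcribed.
So IrpY is not produced.
Required activator IrpY is absent, so *haxP* is not transcribed.
So HaxP is not produced.
Melibiose is absent, so SibT is active.
Turanose is absent, so SibV is inactive.
Shikimate is present, so ZorC is inactive.
No activator is available at the *temR* promoter, so *temR* is not transcribed.
So TemR is not produced.
With repressor SibT bound, *holF* is not transcribed.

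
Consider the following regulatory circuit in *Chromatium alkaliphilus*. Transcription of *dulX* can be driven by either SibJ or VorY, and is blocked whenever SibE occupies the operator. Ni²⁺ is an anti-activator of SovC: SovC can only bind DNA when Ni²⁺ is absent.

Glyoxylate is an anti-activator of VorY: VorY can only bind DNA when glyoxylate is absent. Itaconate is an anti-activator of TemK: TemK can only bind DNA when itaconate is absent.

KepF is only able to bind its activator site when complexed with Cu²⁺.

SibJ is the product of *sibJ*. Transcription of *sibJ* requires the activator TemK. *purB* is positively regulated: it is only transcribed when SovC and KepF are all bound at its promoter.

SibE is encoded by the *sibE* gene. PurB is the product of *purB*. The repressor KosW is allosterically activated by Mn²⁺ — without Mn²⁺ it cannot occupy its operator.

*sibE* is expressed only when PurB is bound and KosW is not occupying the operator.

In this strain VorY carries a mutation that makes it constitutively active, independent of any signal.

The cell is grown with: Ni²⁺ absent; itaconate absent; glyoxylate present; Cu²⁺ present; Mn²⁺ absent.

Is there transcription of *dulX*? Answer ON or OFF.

Mn²⁺ is absent, so KosW is inactive.
Ni²⁺ is absent, so SovC is active.
Cu²⁺ is present, so KepF is active.
No repressor is bound and SovC and KepF are active, so *purB* is transcribed.
So PurB is produced and active.
No repressor is bound and PurB is active, so *sibE* is transcribed.
So SibE is produced and active.
Itaconate is absent, so TemK is active.
No repressor is bound and TemK is active, so *sibJ* is transcribed.
So SibJ is produced and active.
VorY is constitutively active in this strain.
With repressor SibE bound, *dulX* is not transcribed.

OFF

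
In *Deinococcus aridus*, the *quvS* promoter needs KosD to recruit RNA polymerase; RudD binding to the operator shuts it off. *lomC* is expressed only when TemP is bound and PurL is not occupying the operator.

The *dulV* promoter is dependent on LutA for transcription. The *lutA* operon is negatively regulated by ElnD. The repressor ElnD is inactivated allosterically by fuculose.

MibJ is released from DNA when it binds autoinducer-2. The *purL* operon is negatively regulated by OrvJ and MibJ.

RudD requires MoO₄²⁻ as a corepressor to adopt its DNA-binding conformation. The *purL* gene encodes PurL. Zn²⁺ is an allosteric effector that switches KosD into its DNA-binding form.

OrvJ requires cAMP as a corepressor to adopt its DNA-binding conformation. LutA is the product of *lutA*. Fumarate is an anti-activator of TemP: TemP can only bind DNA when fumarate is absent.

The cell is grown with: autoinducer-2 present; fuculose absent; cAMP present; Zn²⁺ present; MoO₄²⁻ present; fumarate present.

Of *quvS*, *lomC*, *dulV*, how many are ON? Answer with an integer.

0

Zn²⁺ is present, so KosD is active.
MoO₄²⁻ is present, so RudD is active.
With repressor RudD bound, *quvS* is not transcribed.
→ *quvS* is OFF.
cAMP is present, so OrvJ is active.
Autoinducer-2 is present, so MibJ is inactive.
With repressor OrvJ bound, *purL* is not transcribed.
So PurL is not produced.
Fumarate is present, so TemP is inactive.
Required activator TemP is absent, so *lomC* is not transcribed.
→ *lomC* is OFF.
Fuculose is absent, so ElnD is active.
With repressor ElnD bound, *lutA* is not transcribed.
So LutA is not produced.
Required activator LutA is absent, so *dulV* is not transcribed.
→ *dulV* is OFF.
0 of the 3 genes are transcribed.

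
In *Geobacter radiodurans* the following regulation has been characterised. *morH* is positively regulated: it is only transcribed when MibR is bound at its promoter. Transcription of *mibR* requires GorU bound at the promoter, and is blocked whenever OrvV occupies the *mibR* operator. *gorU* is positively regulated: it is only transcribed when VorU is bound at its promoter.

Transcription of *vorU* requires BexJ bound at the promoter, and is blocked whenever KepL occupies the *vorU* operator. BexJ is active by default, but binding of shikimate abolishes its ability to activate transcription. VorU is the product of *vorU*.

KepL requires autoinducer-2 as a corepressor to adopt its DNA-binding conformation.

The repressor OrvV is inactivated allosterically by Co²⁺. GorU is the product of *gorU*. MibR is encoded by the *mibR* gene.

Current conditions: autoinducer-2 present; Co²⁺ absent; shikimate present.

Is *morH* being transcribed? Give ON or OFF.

Autoinducer-2 is present, so KepL is active.
Shikimate is present, so BexJ is inactive.
With repressor KepL bound, *vorU* is not transcribed.
So VorU is not produced.
Required activator VorU is absent, so *gorU* is not transcribed.
So GorU is not produced.
Co²⁺ is absent, so OrvV is active.
With repressor OrvV bound, *mibR* is not transcribed.
So MibR is not produced.
Required activator MibR is absent, so *morH* is not transcribed.

OFF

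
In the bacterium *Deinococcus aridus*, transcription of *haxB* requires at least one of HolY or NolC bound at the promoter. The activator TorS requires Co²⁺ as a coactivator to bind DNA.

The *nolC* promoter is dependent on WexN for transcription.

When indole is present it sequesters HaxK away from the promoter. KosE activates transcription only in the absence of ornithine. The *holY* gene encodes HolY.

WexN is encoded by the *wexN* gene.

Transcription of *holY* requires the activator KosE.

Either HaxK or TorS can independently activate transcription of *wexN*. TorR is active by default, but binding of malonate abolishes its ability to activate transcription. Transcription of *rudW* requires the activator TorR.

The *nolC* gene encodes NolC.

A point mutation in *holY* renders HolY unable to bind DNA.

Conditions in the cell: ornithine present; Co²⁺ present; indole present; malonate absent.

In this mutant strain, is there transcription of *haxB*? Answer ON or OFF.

ON

HolY is non-functional in this strain, so it has no effect.
Indole is present, so HaxK is inactive.
Co²⁺ is present, so TorS is active.
Activator TorS is present, so *wexN* is transcribed.
So WexN is produced and active.
No repressor is bound and WexN is active, so *nolC* is transcribed.
So NolC is produced and active.
Activator NolC is present, so *haxB* is transcribed.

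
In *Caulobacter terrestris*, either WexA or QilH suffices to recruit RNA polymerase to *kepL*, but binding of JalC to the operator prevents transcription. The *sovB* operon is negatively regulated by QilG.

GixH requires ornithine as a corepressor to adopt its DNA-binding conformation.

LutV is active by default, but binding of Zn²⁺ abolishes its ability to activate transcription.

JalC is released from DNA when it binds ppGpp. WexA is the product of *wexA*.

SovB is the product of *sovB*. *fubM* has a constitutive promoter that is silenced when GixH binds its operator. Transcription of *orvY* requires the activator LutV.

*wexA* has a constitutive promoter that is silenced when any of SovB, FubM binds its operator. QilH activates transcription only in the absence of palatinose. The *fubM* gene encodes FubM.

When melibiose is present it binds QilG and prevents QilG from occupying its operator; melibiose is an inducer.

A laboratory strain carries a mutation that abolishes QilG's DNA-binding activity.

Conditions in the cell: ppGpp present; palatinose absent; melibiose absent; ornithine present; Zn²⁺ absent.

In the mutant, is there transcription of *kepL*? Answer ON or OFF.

ON

QilG is non-functional in this strain, so it has no effect.
With no repressor bound, *sovB* is transcribed.
So SovB is produced and active.
Ornithine is present, so GixH is active.
With repressor GixH bound, *fubM* is not transcribed.
So FubM is not produced.
With repressor SovB bound, *wexA* is not transcribed.
So WexA is not produced.
Palatinose is absent, so QilH is active.
ppGpp is present, so JalC is inactive.
Activator QilH is present, so *kepL* is transcribed.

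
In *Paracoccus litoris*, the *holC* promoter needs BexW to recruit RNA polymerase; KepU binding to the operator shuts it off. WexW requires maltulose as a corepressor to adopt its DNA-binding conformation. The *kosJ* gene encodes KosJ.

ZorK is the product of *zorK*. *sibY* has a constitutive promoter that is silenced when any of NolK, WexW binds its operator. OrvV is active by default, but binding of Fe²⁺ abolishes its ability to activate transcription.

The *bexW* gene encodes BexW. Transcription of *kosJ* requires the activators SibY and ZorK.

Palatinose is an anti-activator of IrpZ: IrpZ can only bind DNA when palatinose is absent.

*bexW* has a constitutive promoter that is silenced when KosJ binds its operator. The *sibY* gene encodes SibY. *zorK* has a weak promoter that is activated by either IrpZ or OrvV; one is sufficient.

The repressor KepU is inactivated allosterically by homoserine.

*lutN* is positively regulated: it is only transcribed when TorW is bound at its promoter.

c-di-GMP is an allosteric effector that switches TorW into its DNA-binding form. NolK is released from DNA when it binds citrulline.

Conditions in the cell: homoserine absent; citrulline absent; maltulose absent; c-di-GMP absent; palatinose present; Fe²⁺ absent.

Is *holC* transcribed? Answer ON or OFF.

Homoserine is absent, so KepU is active.
Citrulline is absent, so NolK is active.
Maltulose is absent, so WexW is inactive.
With repressor NolK bound, *sibY* is not transcribed.
So SibY is not produced.
Palatinose is present, so IrpZ is inactive.
Fe²⁺ is absent, so OrvV is active.
Activator OrvV is present, so *zorK* is transcribed.
So ZorK is produced and active.
Required activator SibY is absent, so *kosJ* is not transcribed.
So KosJ is not produced.
With no repressor bound, *bexW* is transcribed.
So BexW is produced and active.
With repressor KepU bound, *holC* is not transcribed.

OFF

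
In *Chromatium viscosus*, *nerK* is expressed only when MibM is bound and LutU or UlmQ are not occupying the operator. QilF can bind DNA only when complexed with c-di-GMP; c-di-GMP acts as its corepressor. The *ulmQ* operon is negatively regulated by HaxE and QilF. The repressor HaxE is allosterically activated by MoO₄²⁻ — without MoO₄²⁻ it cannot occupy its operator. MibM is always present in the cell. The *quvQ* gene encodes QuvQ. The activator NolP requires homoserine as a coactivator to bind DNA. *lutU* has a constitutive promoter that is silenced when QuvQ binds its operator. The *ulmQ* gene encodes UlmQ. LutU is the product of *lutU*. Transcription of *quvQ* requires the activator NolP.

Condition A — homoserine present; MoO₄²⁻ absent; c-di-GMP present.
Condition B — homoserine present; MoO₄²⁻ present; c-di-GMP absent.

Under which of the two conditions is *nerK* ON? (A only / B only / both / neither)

Condition A:
Homoserine is present, so NolP is active.
No repressor is bound and NolP is active, so *quvQ* is transcribed.
So QuvQ is produced and active.
With repressor QuvQ bound, *lutU* is not transcribed.
So LutU is not produced.
MoO₄²⁻ is absent, so HaxE is inactive.
c-di-GMP is present, so QilF is active.
With repressor QilF bound, *ulmQ* is not transcribed.
So UlmQ is not produced.
MibM is produced constitutively and is active.
No repressor is bound and MibM is active, so *nerK* is transcribed.
→ *nerK* is ON in A.
Condition B:
Homoserine is present, so NolP is active.
No repressor is bound and NolP is active, so *quvQ* is transcribed.
So QuvQ is produced and active.
With repressor QuvQ bound, *lutU* is not transcribed.
So LutU is not produced.
MoO₄²⁻ is present, so HaxE is active.
c-di-GMP is absent, so QilF is inactive.
With repressor HaxE bound, *ulmQ* is not transcribed.
So UlmQ is not produced.
MibM is produced constitutively and is active.
No repressor is bound and MibM is active, so *nerK* is transcribed.
→ *nerK* is ON in B.

both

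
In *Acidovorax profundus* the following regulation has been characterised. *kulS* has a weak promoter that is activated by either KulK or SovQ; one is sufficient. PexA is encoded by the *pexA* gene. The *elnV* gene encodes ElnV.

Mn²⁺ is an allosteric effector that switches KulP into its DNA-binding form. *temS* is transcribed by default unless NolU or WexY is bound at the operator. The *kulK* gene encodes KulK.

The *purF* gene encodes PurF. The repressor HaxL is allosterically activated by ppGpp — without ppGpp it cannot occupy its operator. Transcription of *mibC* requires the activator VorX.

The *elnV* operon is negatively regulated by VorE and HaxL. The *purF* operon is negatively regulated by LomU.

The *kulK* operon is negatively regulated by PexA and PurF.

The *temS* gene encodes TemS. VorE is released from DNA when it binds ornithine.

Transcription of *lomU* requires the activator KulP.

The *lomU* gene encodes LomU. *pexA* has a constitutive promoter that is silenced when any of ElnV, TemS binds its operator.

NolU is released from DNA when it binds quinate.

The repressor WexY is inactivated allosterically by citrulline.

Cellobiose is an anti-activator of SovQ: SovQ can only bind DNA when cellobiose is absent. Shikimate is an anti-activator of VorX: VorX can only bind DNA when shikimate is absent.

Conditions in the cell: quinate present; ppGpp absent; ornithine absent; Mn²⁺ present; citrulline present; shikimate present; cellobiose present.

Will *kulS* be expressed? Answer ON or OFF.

Ornithine is absent, so VorE is active.
ppGpp is absent, so HaxL is inactive.
With repressor VorE bound, *elnV* is not transcribed.
So ElnV is not produced.
Quinate is present, so NolU is inactive.
Citrulline is present, so WexY is inactive.
With no repressor bound, *temS* is transcribed.
So TemS is produced and active.
With repressor TemS bound, *pexA* is not transcribed.
So PexA is not produced.
Mn²⁺ is present, so KulP is active.
No repressor is bound and KulP is active, so *lomU* is transcribed.
So LomU is produced and active.
With repressor LomU bound, *purF* is not transcribed.
So PurF is not produced.
With no repressor bound, *kulK* is transcribed.
So KulK is produced and active.
Cellobiose is present, so SovQ is inactive.
Activator KulK is present, so *kulS* is transcribed.

ON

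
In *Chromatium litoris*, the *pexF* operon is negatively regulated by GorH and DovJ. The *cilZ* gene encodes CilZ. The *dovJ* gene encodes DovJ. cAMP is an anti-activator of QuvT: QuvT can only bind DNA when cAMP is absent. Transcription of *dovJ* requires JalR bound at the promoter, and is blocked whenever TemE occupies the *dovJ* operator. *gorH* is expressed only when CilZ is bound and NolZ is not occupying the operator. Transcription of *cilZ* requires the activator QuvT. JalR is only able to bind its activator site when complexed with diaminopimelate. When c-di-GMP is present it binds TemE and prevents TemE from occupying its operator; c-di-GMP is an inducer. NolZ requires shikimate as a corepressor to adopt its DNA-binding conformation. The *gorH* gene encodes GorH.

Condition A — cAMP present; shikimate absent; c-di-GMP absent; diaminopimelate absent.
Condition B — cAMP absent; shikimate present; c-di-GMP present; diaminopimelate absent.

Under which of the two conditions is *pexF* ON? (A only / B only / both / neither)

Condition A:
cAMP is present, so QuvT is inactive.
Required activator QuvT is absent, so *cilZ* is not transcribed.
So CilZ is not produced.
Shikimate is absent, so NolZ is inactive.
Required activator CilZ is absent, so *gorH* is not transcribed.
So GorH is not produced.
c-di-GMP is absent, so TemE is active.
Diaminopimelate is absent, so JalR is inactive.
With repressor TemE bound, *dovJ* is not transcribed.
So DovJ is not produced.
With no repressor bound, *pexF* is transcribed.
→ *pexF* is ON in A.
Condition B:
cAMP is absent, so QuvT is active.
No repressor is bound and QuvT is active, so *cilZ* is transcribed.
So CilZ is produced and active.
Shikimate is present, so NolZ is active.
With repressor NolZ bound, *gorH* is not transcribed.
So GorH is not produced.
c-di-GMP is present, so TemE is inactive.
Diaminopimelate is absent, so JalR is inactive.
Required activator JalR is absent, so *dovJ* is not transcribed.
So DovJ is not produced.
With no repressor bound, *pexF* is transcribed.
→ *pexF* is ON in B.

both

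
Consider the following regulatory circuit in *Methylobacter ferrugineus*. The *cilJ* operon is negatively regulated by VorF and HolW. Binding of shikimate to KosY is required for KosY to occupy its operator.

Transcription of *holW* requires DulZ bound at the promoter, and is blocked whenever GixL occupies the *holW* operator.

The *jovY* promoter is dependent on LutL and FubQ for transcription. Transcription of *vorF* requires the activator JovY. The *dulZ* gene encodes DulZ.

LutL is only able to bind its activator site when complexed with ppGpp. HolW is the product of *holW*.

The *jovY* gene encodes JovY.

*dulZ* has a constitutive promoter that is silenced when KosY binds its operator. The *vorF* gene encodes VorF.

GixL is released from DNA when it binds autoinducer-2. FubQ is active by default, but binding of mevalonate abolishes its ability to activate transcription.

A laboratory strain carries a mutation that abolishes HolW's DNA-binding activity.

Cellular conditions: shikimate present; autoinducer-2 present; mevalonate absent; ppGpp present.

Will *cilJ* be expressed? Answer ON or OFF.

OFF

ppGpp is present, so LutL is active.
Mevalonate is absent, so FubQ is active.
No repressor is bound and LutL and FubQ are active, so *jovY* is transcribed.
So JovY is produced and active.
No repressor is bound and JovY is active, so *vorF* is transcribed.
So VorF is produced and active.
HolW is non-functional in this strain, so it has no effect.
With repressor VorF bound, *cilJ* is not transcribed.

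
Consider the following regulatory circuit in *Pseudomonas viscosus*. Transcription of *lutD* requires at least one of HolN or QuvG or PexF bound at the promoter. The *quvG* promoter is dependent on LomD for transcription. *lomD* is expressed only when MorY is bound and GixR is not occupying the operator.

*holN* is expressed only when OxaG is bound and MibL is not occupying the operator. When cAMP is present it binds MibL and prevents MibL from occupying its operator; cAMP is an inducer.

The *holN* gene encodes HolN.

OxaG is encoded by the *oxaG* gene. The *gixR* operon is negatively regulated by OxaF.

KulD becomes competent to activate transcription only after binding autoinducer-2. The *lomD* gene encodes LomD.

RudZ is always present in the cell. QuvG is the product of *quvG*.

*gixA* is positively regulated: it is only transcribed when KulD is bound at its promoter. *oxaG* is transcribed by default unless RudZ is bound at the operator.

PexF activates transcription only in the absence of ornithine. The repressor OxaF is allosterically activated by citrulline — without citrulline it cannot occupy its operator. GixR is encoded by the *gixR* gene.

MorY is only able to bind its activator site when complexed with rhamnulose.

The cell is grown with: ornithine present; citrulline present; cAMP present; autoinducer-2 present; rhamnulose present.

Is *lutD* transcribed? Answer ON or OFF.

cAMP is present, so MibL is inactive.
RudZ is produced constitutively and is active.
With repressor RudZ bound, *oxaG* is not transcribed.
So OxaG is not produced.
Required activator OxaG is absent, so *holN* is not transcribed.
So HolN is not produced.
Citrulline is present, so OxaF is active.
With repressor OxaF bound, *gixR* is not transcribed.
So GixR is not produced.
Rhamnulose is present, so MorY is active.
No repressor is bound and MorY is active, so *lomD* is transcribed.
So LomD is produced and active.
No repressor is bound and LomD is active, so *quvG* is transcribed.
So QuvG is produced and active.
Ornithine is present, so PexF is inactive.
Activator QuvG is present, so *lutD* is transcribed.

ON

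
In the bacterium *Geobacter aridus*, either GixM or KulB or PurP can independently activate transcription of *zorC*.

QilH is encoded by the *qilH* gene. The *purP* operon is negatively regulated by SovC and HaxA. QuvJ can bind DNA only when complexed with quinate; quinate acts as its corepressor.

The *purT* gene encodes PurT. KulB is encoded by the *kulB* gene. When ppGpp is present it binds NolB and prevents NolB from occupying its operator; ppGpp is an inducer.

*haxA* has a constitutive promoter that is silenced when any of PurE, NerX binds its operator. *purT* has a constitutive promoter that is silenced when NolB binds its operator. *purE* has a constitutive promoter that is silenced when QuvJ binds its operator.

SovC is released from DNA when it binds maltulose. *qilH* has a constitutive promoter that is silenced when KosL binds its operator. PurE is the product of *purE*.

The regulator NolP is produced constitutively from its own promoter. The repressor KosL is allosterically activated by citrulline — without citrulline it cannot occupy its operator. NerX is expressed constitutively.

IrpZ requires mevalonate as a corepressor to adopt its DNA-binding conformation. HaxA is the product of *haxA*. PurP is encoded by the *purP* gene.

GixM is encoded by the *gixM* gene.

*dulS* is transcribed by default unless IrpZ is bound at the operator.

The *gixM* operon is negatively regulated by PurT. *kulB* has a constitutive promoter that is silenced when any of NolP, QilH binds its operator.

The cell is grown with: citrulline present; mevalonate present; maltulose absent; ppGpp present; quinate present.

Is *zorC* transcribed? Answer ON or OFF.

OFF

ppGpp is present, so NolB is inactive.
With no repressor bound, *purT* is transcribed.
So PurT is produced and active.
With repressor PurT bound, *gixM* is not transcribed.
So GixM is not produced.
NolP is produced constitutively and is active.
Citrulline is present, so KosL is active.
With repressor KosL bound, *qilH* is not transcribed.
So QilH is not produced.
With repressor NolP bound, *kulB* is not transcribed.
So KulB is not produced.
Maltulose is absent, so SovC is active.
Quinate is present, so QuvJ is active.
With repressor QuvJ bound, *purE* is not transcribed.
So PurE is not produced.
NerX is produced constitutively and is active.
With repressor NerX bound, *haxA* is not transcribed.
So HaxA is not produced.
With repressor SovC bound, *purP* is not transcribed.
So PurP is not produced.
No activator is available at the *zorC* promoter, so *zorC* is not transcribed.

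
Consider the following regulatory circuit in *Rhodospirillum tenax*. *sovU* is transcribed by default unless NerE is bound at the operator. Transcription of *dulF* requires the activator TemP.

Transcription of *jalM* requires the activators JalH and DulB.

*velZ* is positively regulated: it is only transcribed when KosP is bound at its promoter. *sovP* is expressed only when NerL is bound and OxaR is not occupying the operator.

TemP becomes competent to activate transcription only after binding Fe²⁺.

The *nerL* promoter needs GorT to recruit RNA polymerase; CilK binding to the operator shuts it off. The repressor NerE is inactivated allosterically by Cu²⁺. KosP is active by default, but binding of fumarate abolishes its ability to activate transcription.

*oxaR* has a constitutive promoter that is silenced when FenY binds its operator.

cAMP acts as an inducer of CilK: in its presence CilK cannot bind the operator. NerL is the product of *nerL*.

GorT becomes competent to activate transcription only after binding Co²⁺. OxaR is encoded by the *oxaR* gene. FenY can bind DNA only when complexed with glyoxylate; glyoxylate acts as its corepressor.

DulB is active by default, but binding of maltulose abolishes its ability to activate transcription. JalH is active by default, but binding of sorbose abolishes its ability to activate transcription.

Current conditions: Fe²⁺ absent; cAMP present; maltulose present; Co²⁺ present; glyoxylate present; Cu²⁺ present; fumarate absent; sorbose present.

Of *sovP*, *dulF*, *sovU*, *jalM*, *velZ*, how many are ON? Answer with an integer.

3

cAMP is present, so CilK is inactive.
Co²⁺ is present, so GorT is active.
No repressor is bound and GorT is active, so *nerL* is transcribed.
So NerL is produced and active.
Glyoxylate is present, so FenY is active.
With repressor FenY bound, *oxaR* is not transcribed.
So OxaR is not produced.
No repressor is bound and NerL is active, so *sovP* is transcribed.
→ *sovP* is ON.
Fe²⁺ is absent, so TemP is inactive.
Required activator TemP is absent, so *dulF* is not transcribed.
→ *dulF* is OFF.
Cu²⁺ is present, so NerE is inactive.
With no repressor bound, *sovU* is transcribed.
→ *sovU* is ON.
Sorbose is present, so JalH is inactive.
Maltulose is present, so DulB is inactive.
Required activator JalH is absent, so *jalM* is not transcribed.
→ *jalM* is OFF.
Fumarate is absent, so KosP is active.
No repressor is bound and KosP is active, so *velZ* is transcribed.
→ *velZ* is ON.
3 of the 5 genes are transcribed.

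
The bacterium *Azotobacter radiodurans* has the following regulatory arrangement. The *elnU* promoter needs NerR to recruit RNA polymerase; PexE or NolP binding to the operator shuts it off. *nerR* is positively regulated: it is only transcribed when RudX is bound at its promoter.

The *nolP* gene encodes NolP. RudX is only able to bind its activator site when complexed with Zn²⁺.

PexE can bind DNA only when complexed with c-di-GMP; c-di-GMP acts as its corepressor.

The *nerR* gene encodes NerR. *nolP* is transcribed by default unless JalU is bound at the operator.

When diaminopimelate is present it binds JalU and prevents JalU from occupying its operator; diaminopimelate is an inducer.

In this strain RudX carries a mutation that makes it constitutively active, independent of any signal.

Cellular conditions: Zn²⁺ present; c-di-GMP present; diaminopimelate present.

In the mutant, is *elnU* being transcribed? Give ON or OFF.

RudX is constitutively active in this strain.
No repressor is bound and RudX is active, so *nerR* is transcribed.
So NerR is produced and active.
c-di-GMP is present, so PexE is active.
Diaminopimelate is present, so JalU is inactive.
With no repressor bound, *nolP* is transcribed.
So NolP is produced and active.
With repressor PexE bound, *elnU* is not transcribed.

OFF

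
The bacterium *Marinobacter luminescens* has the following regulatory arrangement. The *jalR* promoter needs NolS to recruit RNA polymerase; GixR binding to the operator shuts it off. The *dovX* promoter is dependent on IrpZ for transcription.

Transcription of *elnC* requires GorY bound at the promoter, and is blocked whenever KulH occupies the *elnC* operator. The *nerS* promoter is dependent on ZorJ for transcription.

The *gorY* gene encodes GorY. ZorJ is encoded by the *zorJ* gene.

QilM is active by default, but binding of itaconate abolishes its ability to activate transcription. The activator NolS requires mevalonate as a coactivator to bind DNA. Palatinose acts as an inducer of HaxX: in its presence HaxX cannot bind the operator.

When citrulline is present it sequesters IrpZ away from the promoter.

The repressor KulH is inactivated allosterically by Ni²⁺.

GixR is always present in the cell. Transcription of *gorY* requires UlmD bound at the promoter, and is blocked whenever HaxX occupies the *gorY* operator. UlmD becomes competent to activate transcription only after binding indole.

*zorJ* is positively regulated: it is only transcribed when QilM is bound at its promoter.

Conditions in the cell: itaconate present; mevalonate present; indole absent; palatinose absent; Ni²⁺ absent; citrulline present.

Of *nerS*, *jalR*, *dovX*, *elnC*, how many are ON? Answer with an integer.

0

Itaconate is present, so QilM is inactive.
Required activator QilM is absent, so *zorJ* is not transcribed.
So ZorJ is not produced.
Required activator ZorJ is absent, so *nerS* is not transcribed.
→ *nerS* is OFF.
Mevalonate is present, so NolS is active.
GixR is produced constitutively and is active.
With repressor GixR bound, *jalR* is not transcribed.
→ *jalR* is OFF.
Citrulline is present, so IrpZ is inactive.
Required activator IrpZ is absent, so *dovX* is not transcribed.
→ *dovX* is OFF.
Ni²⁺ is absent, so KulH is active.
Palatinose is absent, so HaxX is active.
Indole is absent, so UlmD is inactive.
With repressor HaxX bound, *gorY* is not transcribed.
So GorY is not produced.
With repressor KulH bound, *elnC* is not transcribed.
→ *elnC* is OFF.
0 of the 4 genes are transcribed.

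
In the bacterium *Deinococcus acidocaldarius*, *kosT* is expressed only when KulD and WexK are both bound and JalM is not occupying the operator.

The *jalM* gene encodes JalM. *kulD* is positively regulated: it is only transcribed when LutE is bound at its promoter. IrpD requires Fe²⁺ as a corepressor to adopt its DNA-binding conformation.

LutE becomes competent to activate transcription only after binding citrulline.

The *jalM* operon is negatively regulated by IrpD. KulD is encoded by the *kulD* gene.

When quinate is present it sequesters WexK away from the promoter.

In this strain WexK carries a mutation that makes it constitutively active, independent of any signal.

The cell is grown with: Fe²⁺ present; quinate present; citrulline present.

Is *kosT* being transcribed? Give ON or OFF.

Fe²⁺ is present, so IrpD is active.
With repressor IrpD bound, *jalM* is not transcribed.
So JalM is not produced.
Citrulline is present, so LutE is active.
No repressor is bound and LutE is active, so *kulD* is transcribed.
So KulD is produced and active.
WexK is constitutively active in this strain.
No repressor is bound and KulD and WexK are active, so *kosT* is transcribed.

ON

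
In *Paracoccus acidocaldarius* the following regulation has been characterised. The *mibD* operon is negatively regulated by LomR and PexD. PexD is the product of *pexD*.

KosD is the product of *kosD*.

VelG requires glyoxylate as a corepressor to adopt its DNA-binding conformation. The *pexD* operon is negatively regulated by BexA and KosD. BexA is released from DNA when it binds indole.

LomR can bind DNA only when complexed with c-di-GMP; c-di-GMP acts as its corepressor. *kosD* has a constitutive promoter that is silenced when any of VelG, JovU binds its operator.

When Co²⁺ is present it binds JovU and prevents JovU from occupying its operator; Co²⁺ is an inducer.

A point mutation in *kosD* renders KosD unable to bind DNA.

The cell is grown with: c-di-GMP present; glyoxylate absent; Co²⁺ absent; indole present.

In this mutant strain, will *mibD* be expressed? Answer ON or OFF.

OFF

c-di-GMP is present, so LomR is active.
Indole is present, so BexA is inactive.
KosD is non-functional in this strain, so it has no effect.
With no repressor bound, *pexD* is transcribed.
So PexD is produced and active.
With repressor LomR bound, *mibD* is not transcribed.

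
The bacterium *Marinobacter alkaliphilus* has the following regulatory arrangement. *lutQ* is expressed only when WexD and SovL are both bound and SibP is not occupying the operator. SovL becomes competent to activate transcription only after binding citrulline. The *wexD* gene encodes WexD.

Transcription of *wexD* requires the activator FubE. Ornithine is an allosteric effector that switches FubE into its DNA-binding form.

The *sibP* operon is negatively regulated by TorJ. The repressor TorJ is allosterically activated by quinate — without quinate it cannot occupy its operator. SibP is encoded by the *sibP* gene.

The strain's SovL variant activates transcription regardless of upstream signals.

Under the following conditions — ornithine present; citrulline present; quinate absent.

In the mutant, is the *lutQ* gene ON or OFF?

Quinate is absent, so TorJ is inactive.
With no repressor bound, *sibP* is transcribed.
So SibP is produced and active.
Ornithine is present, so FubE is active.
No repressor is bound and FubE is active, so *wexD* is transcribed.
So WexD is produced and active.
SovL is constitutively active in this strain.
With repressor SibP bound, *lutQ* is not transcribed.

OFF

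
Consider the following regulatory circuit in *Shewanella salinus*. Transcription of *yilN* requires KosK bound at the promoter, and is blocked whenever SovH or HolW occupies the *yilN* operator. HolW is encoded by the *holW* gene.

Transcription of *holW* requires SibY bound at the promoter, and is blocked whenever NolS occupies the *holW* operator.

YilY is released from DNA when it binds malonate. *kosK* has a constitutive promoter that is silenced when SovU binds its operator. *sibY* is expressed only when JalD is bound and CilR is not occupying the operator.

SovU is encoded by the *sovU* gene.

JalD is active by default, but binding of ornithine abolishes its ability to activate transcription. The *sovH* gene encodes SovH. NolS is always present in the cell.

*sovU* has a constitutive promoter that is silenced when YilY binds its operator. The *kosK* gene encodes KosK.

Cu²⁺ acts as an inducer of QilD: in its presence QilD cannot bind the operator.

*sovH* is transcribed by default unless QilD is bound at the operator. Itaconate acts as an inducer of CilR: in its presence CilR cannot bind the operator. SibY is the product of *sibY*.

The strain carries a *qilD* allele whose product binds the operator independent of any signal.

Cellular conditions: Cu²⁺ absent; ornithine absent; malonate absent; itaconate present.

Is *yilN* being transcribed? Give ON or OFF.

QilD is constitutively active in this strain.
With repressor QilD bound, *sovH* is not transcribed.
So SovH is not produced.
NolS is produced constitutively and is active.
Ornithine is absent, so JalD is active.
Itaconate is present, so CilR is inactive.
No repressor is bound and JalD is active, so *sibY* is transcribed.
So SibY is produced and active.
With repressor NolS bound, *holW* is not transcribed.
So HolW is not produced.
Malonate is absent, so YilY is active.
With repressor YilY bound, *sovU* is not transcribed.
So SovU is not produced.
With no repressor bound, *kosK* is transcribed.
So KosK is produced and active.
No repressor is bound and KosK is active, so *yilN* is transcribed.

ON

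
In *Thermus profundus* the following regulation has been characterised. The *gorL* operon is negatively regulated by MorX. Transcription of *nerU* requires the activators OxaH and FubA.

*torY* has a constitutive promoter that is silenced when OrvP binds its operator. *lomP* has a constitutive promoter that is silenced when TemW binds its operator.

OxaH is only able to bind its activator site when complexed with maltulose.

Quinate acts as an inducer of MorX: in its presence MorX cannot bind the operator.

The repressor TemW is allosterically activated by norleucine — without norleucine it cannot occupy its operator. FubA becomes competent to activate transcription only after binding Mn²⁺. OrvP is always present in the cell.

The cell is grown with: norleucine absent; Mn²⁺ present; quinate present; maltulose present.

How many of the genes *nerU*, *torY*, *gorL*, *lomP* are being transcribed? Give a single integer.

Maltulose is present, so OxaH is active.
Mn²⁺ is present, so FubA is active.
No repressor is bound and OxaH and FubA are active, so *nerU* is transcribed.
→ *nerU* is ON.
OrvP is produced constitutively and is active.
With repressor OrvP bound, *torY* is not transcribed.
→ *torY* is OFF.
Quinate is present, so MorX is inactive.
With no repressor bound, *gorL* is transcribed.
→ *gorL* is ON.
Norleucine is absent, so TemW is inactive.
With no repressor bound, *lomP* is transcribed.
→ *lomP* is ON.
3 of the 4 genes are transcribed.

3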